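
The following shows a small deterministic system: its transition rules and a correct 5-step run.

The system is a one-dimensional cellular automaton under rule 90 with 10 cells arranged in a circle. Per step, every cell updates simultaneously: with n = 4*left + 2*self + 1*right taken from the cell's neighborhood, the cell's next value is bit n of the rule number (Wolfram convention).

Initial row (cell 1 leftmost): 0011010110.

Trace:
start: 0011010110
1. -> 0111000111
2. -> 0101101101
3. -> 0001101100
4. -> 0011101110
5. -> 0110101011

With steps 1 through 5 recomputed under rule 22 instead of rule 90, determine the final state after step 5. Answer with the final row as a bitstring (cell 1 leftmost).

0000000000

(re-executing steps 1..5 under rule 22; state before step 1: 0011010110)
1. -> 0100010001
2. -> 0110111011
3. -> 0000000000
4. -> 0000000000
5. -> 0000000000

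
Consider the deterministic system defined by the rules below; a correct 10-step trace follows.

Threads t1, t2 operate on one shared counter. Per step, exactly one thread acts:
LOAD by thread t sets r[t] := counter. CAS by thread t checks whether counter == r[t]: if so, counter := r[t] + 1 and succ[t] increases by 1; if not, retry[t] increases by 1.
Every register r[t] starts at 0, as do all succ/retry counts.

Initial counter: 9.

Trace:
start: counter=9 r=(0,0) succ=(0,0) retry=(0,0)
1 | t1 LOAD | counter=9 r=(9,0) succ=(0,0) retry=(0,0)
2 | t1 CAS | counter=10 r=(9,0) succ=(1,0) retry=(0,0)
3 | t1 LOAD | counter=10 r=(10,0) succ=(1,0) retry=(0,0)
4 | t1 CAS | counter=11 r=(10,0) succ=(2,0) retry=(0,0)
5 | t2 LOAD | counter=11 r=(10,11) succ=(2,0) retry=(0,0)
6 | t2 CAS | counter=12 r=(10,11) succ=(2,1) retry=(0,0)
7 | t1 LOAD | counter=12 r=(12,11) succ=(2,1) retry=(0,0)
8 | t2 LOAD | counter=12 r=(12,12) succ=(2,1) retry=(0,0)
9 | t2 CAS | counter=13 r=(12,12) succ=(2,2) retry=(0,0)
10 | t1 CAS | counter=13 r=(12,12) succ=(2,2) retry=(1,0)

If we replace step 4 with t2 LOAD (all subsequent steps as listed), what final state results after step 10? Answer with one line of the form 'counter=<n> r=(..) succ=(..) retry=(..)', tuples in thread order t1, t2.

(re-executing from step 4 with the substitution; state before step 4: counter=10 r=(10,0) succ=(1,0) retry=(0,0))
4 | t2 LOAD | counter=10 r=(10,10) succ=(1,0) retry=(0,0)
5 | t2 LOAD | counter=10 r=(10,10) succ=(1,0) retry=(0,0)
6 | t2 CAS | counter=11 r=(10,10) succ=(1,1) retry=(0,0)
7 | t1 LOAD | counter=11 r=(11,10) succ=(1,1) retry=(0,0)
8 | t2 LOAD | counter=11 r=(11,11) succ=(1,1) retry=(0,0)
9 | t2 CAS | counter=12 r=(11,11) succ=(1,2) retry=(0,0)
10 | t1 CAS | counter=12 r=(11,11) succ=(1,2) retry=(1,0)

counter=12 r=(11,11) succ=(1,2) retry=(1,0)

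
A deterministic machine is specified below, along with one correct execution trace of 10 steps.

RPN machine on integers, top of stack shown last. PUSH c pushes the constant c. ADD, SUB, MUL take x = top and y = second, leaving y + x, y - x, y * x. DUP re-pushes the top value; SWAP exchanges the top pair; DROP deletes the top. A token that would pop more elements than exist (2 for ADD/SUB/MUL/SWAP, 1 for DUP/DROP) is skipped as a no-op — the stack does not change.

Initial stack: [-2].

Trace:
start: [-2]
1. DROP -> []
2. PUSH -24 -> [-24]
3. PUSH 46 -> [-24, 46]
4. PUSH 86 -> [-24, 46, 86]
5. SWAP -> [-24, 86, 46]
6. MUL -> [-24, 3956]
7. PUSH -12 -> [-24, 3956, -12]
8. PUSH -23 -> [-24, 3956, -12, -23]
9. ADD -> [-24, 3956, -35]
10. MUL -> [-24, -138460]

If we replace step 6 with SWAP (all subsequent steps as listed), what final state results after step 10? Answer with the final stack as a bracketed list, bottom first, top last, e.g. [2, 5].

[-24, 46, -3010]

(re-executing from step 6 with the substitution; state before step 6: [-24, 86, 46])
6. SWAP -> [-24, 46, 86]
7. PUSH -12 -> [-24, 46, 86, -12]
8. PUSH -23 -> [-24, 46, 86, -12, -23]
9. ADD -> [-24, 46, 86, -35]
10. MUL -> [-24, 46, -3010]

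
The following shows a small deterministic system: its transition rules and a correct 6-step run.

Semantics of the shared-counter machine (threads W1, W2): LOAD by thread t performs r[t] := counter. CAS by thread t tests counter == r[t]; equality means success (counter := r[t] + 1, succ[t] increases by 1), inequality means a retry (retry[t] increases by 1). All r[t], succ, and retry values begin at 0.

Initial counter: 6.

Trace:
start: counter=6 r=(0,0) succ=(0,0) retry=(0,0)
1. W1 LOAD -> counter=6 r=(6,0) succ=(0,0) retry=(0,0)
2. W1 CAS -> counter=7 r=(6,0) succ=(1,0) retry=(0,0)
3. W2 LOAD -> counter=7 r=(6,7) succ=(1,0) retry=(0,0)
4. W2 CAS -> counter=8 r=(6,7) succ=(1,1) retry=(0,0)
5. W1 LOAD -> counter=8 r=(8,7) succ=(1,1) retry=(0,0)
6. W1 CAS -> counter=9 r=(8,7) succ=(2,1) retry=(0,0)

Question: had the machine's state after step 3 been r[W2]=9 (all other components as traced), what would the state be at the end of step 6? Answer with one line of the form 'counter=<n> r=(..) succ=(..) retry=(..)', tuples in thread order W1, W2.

state after step 3 := counter=7 r=(6,9) succ=(1,0) retry=(0,0)
4. W2 CAS -> counter=7 r=(6,9) succ=(1,0) retry=(0,1)
5. W1 LOAD -> counter=7 r=(7,9) succ=(1,0) retry=(0,1)
6. W1 CAS -> counter=8 r=(7,9) succ=(2,0) retry=(0,1)

counter=8 r=(7,9) succ=(2,0) retry=(0,1)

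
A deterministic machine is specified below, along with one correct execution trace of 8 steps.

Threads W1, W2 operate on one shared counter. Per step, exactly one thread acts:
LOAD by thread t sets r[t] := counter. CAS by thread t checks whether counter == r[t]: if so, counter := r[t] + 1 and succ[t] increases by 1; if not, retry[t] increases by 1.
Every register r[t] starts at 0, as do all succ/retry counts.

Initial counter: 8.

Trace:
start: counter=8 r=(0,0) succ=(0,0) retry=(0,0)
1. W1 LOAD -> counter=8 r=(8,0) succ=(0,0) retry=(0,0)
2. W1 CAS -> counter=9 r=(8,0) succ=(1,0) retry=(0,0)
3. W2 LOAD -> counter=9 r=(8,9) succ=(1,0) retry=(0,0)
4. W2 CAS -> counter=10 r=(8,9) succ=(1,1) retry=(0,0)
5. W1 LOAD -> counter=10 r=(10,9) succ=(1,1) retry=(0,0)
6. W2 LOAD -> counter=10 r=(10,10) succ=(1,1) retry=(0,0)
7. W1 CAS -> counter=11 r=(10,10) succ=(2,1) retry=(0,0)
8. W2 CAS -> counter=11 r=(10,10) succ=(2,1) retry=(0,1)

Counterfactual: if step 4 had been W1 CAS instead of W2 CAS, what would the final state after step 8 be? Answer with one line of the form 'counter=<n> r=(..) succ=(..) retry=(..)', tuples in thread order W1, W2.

(re-executing from step 4 with the substitution; state before step 4: counter=9 r=(8,9) succ=(1,0) retry=(0,0))
4. W1 CAS -> counter=9 r=(8,9) succ=(1,0) retry=(1,0)
5. W1 LOAD -> counter=9 r=(9,9) succ=(1,0) retry=(1,0)
6. W2 LOAD -> counter=9 r=(9,9) succ=(1,0) retry=(1,0)
7. W1 CAS -> counter=10 r=(9,9) succ=(2,0) retry=(1,0)
8. W2 CAS -> counter=10 r=(9,9) succ=(2,0) retry=(1,1)

counter=10 r=(9,9) succ=(2,0) retry=(1,1)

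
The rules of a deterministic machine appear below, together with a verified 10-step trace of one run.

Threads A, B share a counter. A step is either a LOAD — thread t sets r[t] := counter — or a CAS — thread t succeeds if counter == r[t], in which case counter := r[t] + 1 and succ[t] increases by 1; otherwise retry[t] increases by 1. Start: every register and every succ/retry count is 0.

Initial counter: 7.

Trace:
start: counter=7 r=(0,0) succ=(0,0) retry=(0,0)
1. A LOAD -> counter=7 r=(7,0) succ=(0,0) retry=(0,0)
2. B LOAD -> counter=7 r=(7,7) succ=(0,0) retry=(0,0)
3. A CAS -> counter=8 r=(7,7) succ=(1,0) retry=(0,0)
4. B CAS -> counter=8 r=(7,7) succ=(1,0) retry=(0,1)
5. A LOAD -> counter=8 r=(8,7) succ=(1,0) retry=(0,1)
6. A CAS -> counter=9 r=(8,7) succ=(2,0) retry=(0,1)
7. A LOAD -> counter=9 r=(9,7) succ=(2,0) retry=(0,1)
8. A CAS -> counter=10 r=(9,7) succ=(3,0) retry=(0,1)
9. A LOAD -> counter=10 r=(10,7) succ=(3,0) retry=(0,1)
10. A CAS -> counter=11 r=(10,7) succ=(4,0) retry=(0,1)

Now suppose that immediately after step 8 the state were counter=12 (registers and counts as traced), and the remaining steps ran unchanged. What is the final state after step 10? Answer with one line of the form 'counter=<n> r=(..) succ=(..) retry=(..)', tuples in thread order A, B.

counter=13 r=(12,7) succ=(4,0) retry=(0,1)

state after step 8 := counter=12 r=(9,7) succ=(3,0) retry=(0,1)
9. A LOAD -> counter=12 r=(12,7) succ=(3,0) retry=(0,1)
10. A CAS -> counter=13 r=(12,7) succ=(4,0) retry=(0,1)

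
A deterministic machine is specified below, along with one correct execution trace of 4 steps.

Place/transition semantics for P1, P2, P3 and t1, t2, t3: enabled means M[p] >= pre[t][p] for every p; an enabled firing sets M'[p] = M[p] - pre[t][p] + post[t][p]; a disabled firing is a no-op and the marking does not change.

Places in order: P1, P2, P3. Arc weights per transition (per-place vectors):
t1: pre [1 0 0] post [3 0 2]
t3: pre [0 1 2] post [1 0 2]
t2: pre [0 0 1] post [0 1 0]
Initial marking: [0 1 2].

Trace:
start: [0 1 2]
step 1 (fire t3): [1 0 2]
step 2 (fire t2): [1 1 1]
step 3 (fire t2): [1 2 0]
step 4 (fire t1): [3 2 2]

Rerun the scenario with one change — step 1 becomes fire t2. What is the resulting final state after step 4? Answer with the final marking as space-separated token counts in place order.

(re-executing from step 1 with the substitution; state before step 1: [0 1 2])
step 1 (fire t2): [0 2 1]
step 2 (fire t2): [0 3 0]
step 3 (fire t2): [0 3 0]
step 4 (fire t1): [0 3 0]

0 3 0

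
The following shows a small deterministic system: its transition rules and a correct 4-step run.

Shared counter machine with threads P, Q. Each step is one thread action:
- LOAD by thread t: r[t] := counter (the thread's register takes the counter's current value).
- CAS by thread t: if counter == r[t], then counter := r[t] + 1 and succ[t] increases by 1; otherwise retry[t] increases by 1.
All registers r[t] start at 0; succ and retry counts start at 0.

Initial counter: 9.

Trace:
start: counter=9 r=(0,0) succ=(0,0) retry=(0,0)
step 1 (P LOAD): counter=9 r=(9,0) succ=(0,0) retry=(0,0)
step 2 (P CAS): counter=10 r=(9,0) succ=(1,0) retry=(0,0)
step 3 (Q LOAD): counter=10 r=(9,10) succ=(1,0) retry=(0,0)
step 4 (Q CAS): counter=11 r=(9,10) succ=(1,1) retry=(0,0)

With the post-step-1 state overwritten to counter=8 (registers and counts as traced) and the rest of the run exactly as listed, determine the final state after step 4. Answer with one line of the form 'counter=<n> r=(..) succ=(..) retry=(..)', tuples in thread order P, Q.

counter=9 r=(9,8) succ=(0,1) retry=(1,0)

state after step 1 := counter=8 r=(9,0) succ=(0,0) retry=(0,0)
step 2 (P CAS): counter=8 r=(9,0) succ=(0,0) retry=(1,0)
step 3 (Q LOAD): counter=8 r=(9,8) succ=(0,0) retry=(1,0)
step 4 (Q CAS): counter=9 r=(9,8) succ=(0,1) retry=(1,0)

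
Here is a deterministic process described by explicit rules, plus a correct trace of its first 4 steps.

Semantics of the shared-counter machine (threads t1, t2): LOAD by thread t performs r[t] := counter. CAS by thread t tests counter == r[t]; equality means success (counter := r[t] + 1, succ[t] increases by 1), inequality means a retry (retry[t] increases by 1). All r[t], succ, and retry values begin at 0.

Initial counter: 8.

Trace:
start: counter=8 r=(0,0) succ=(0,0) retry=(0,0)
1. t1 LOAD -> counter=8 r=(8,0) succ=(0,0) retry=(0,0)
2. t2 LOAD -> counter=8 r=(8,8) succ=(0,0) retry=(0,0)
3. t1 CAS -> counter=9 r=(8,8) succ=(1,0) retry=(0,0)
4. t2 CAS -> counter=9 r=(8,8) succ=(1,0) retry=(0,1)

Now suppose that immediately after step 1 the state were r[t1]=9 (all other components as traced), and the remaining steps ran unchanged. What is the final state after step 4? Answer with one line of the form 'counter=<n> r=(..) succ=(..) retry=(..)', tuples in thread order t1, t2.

state after step 1 := counter=8 r=(9,0) succ=(0,0) retry=(0,0)
2. t2 LOAD -> counter=8 r=(9,8) succ=(0,0) retry=(0,0)
3. t1 CAS -> counter=8 r=(9,8) succ=(0,0) retry=(1,0)
4. t2 CAS -> counter=9 r=(9,8) succ=(0,1) retry=(1,0)

counter=9 r=(9,8) succ=(0,1) retry=(1,0)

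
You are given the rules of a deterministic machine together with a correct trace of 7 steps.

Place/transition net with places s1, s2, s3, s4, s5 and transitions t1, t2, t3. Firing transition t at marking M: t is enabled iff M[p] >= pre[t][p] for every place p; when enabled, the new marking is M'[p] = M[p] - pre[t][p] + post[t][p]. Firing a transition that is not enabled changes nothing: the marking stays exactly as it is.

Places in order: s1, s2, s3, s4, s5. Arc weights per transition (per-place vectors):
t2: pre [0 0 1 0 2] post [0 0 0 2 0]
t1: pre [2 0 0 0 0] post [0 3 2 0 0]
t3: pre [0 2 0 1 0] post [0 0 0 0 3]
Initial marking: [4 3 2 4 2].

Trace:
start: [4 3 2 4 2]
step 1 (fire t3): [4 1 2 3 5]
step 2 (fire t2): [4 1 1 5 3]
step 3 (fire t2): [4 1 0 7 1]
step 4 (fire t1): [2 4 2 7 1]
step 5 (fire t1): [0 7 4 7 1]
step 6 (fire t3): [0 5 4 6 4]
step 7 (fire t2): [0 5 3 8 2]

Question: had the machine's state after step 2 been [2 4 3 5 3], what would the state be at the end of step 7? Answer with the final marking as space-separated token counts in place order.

state after step 2 := [2 4 3 5 3]
step 3 (fire t2): [2 4 2 7 1]
step 4 (fire t1): [0 7 4 7 1]
step 5 (fire t1): [0 7 4 7 1]
step 6 (fire t3): [0 5 4 6 4]
step 7 (fire t2): [0 5 3 8 2]

0 5 3 8 2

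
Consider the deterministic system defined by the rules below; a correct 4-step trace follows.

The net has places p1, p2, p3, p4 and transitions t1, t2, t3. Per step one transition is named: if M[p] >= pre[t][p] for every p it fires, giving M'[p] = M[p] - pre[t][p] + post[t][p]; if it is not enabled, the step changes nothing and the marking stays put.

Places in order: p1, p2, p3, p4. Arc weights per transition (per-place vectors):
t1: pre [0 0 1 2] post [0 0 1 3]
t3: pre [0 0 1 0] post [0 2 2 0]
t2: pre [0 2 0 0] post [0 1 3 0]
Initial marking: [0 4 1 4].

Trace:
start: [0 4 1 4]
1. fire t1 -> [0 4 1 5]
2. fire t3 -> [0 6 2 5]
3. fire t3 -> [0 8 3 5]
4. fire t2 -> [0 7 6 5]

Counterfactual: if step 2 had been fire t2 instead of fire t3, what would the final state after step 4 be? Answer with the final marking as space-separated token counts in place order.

(re-executing from step 2 with the substitution; state before step 2: [0 4 1 5])
2. fire t2 -> [0 3 4 5]
3. fire t3 -> [0 5 5 5]
4. fire t2 -> [0 4 8 5]

0 4 8 5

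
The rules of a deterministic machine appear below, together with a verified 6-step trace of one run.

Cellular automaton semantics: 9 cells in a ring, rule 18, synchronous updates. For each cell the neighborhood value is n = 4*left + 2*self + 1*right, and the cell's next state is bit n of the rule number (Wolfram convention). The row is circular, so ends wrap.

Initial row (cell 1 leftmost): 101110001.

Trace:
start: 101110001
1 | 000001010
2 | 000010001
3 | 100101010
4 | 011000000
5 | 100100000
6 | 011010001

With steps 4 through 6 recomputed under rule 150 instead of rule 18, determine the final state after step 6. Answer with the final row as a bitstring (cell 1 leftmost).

(re-executing steps 4..6 under rule 150; state before step 4: 100101010)
4 | 111101010
5 | 011001010
6 | 100111011

100111011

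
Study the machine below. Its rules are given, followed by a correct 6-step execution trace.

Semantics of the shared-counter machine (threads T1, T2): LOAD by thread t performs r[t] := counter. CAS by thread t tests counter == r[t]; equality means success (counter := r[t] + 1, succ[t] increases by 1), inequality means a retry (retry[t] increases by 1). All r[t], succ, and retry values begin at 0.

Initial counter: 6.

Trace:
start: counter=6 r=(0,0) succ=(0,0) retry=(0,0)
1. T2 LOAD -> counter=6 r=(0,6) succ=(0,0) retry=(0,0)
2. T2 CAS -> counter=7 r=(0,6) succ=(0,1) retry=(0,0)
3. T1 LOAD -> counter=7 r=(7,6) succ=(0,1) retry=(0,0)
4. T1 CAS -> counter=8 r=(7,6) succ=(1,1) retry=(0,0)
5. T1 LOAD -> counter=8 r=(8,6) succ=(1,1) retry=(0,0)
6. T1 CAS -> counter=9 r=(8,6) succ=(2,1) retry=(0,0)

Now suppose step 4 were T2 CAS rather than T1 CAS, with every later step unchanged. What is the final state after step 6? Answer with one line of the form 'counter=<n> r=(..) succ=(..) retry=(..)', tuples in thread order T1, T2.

counter=8 r=(7,6) succ=(1,1) retry=(0,1)

(re-executing from step 4 with the substitution; state before step 4: counter=7 r=(7,6) succ=(0,1) retry=(0,0))
4. T2 CAS -> counter=7 r=(7,6) succ=(0,1) retry=(0,1)
5. T1 LOAD -> counter=7 r=(7,6) succ=(0,1) retry=(0,1)
6. T1 CAS -> counter=8 r=(7,6) succ=(1,1) retry=(0,1)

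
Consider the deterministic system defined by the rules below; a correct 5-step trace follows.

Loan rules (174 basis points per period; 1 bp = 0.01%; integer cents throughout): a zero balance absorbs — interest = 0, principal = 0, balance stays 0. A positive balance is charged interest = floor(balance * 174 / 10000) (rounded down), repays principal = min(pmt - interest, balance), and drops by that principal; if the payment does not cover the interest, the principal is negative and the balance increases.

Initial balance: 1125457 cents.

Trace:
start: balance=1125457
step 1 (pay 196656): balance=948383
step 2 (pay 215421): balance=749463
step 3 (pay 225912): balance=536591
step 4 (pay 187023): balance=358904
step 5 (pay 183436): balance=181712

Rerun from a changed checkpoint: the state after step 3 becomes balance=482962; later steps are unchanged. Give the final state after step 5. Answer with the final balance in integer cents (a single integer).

126201

state after step 3 := balance=482962
step 4 (pay 187023): balance=304342
step 5 (pay 183436): balance=126201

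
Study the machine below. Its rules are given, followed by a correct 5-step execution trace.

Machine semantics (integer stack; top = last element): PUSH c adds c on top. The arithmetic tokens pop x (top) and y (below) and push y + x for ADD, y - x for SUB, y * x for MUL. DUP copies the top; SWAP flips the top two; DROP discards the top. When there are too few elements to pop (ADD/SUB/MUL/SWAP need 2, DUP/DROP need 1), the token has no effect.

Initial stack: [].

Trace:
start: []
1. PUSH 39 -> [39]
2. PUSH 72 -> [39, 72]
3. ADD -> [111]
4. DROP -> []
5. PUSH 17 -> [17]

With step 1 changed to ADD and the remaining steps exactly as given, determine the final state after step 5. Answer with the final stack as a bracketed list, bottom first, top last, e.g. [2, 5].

[17]

(re-executing from step 1 with the substitution; state before step 1: [])
1. ADD -> []
2. PUSH 72 -> [72]
3. ADD -> [72]
4. DROP -> []
5. PUSH 17 -> [17]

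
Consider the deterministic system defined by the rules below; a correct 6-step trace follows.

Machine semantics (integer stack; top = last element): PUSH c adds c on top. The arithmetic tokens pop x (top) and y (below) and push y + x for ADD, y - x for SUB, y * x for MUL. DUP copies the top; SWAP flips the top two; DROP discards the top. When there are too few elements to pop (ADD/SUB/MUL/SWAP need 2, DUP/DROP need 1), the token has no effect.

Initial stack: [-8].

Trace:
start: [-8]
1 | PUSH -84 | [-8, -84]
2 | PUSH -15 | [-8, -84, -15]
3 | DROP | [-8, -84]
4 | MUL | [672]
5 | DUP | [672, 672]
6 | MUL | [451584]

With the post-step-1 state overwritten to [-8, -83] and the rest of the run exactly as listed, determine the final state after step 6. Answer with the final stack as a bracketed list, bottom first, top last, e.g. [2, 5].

[440896]

state after step 1 := [-8, -83]
2 | PUSH -15 | [-8, -83, -15]
3 | DROP | [-8, -83]
4 | MUL | [664]
5 | DUP | [664, 664]
6 | MUL | [440896]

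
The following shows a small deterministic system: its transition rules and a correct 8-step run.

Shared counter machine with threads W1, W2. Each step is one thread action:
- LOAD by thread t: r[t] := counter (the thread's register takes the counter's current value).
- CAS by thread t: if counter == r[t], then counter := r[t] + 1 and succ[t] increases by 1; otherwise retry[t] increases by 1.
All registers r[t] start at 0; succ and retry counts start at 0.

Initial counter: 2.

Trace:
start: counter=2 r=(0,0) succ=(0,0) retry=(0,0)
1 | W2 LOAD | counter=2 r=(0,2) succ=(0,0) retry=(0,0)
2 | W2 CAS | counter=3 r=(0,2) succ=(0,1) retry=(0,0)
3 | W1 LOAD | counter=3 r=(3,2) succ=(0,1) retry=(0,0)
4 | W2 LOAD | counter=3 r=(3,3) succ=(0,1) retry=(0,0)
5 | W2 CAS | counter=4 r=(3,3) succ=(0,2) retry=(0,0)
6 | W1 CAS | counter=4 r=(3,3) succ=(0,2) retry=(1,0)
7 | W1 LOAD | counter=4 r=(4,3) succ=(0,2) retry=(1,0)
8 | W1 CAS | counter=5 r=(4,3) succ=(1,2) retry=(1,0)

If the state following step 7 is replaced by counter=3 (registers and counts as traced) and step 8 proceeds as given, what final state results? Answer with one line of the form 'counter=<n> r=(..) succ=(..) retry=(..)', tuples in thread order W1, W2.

counter=3 r=(4,3) succ=(0,2) retry=(2,0)

state after step 7 := counter=3 r=(4,3) succ=(0,2) retry=(1,0)
8 | W1 CAS | counter=3 r=(4,3) succ=(0,2) retry=(2,0)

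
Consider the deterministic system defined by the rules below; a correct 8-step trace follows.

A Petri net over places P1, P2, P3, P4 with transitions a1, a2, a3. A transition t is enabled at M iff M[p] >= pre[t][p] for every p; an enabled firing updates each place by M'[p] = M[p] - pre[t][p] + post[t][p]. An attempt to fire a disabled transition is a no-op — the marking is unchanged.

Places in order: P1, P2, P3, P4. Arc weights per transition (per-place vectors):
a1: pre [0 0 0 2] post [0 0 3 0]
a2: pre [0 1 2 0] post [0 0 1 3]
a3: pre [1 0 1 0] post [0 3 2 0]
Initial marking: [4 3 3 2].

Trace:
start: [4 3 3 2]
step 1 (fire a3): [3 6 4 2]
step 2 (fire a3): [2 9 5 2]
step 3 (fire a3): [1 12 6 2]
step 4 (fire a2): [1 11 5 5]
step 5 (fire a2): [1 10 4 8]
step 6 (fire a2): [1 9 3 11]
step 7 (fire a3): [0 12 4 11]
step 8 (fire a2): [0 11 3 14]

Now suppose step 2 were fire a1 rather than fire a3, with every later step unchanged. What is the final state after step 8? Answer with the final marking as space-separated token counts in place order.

1 8 5 12

(re-executing from step 2 with the substitution; state before step 2: [3 6 4 2])
step 2 (fire a1): [3 6 7 0]
step 3 (fire a3): [2 9 8 0]
step 4 (fire a2): [2 8 7 3]
step 5 (fire a2): [2 7 6 6]
step 6 (fire a2): [2 6 5 9]
step 7 (fire a3): [1 9 6 9]
step 8 (fire a2): [1 8 5 12]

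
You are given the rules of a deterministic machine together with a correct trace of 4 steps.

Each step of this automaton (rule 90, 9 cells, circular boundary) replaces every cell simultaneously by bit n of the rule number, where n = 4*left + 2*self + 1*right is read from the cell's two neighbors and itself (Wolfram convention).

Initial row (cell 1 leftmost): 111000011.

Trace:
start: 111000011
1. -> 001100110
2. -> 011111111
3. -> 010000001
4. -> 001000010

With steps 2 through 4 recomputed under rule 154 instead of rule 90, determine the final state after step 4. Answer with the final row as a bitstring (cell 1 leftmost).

(re-executing steps 2..4 under rule 154; state before step 2: 001100110)
2. -> 011011101
3. -> 010011000
4. -> 101110100

101110100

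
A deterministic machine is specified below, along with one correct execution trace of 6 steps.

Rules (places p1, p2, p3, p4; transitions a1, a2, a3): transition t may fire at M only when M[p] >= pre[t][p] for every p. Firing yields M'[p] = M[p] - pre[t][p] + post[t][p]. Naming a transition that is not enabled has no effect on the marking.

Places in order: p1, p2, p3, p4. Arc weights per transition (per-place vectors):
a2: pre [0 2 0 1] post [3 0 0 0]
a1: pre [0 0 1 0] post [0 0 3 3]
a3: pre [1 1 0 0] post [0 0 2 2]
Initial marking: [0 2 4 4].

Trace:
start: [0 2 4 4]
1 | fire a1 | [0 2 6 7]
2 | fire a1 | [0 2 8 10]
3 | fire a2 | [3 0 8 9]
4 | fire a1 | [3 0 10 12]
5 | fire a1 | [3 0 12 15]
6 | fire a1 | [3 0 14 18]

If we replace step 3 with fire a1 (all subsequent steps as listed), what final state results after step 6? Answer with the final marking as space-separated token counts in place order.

(re-executing from step 3 with the substitution; state before step 3: [0 2 8 10])
3 | fire a1 | [0 2 10 13]
4 | fire a1 | [0 2 12 16]
5 | fire a1 | [0 2 14 19]
6 | fire a1 | [0 2 16 22]

0 2 16 22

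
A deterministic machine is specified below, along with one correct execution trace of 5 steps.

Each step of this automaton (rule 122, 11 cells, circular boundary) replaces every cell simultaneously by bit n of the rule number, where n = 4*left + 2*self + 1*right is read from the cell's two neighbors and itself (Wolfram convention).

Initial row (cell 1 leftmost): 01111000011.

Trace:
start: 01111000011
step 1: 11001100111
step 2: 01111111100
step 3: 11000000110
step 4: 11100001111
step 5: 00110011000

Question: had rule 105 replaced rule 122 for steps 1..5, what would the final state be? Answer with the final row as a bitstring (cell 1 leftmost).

(re-executing steps 1..5 under rule 105; state before step 1: 01111000011)
step 1: 11001011011
step 2: 01000111110
step 3: 00010100010
step 4: 11001001000
step 5: 11000000010

11000000010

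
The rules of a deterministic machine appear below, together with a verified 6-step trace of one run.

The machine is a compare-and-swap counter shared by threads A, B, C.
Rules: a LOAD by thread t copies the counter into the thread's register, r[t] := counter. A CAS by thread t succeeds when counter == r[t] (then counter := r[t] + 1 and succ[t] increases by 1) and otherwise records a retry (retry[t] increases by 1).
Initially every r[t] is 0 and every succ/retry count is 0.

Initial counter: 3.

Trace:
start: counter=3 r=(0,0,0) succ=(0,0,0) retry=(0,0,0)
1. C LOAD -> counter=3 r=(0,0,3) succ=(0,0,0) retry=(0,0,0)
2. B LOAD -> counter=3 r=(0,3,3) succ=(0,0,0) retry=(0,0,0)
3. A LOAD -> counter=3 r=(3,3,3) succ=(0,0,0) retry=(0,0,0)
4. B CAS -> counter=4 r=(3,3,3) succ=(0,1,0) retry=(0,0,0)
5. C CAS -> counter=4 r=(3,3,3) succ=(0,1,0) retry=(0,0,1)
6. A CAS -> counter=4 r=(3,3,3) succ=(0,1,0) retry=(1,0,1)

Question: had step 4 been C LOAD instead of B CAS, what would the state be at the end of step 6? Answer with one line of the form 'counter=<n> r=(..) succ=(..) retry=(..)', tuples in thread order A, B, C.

counter=4 r=(3,3,3) succ=(0,0,1) retry=(1,0,0)

(re-executing from step 4 with the substitution; state before step 4: counter=3 r=(3,3,3) succ=(0,0,0) retry=(0,0,0))
4. C LOAD -> counter=3 r=(3,3,3) succ=(0,0,0) retry=(0,0,0)
5. C CAS -> counter=4 r=(3,3,3) succ=(0,0,1) retry=(0,0,0)
6. A CAS -> counter=4 r=(3,3,3) succ=(0,0,1) retry=(1,0,0)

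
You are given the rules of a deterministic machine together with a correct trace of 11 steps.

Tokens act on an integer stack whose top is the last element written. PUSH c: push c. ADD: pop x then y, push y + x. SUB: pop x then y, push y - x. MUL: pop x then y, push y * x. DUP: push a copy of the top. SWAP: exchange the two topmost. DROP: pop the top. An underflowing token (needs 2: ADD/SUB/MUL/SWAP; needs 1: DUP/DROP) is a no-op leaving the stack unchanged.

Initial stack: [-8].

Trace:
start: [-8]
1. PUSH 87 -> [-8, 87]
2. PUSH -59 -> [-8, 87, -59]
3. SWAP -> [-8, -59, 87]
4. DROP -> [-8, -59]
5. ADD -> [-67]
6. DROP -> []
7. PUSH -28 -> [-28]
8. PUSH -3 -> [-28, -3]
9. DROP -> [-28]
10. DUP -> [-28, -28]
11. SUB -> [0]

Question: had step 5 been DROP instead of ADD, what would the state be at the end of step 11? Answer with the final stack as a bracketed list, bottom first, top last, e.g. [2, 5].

[0]

(re-executing from step 5 with the substitution; state before step 5: [-8, -59])
5. DROP -> [-8]
6. DROP -> []
7. PUSH -28 -> [-28]
8. PUSH -3 -> [-28, -3]
9. DROP -> [-28]
10. DUP -> [-28, -28]
11. SUB -> [0]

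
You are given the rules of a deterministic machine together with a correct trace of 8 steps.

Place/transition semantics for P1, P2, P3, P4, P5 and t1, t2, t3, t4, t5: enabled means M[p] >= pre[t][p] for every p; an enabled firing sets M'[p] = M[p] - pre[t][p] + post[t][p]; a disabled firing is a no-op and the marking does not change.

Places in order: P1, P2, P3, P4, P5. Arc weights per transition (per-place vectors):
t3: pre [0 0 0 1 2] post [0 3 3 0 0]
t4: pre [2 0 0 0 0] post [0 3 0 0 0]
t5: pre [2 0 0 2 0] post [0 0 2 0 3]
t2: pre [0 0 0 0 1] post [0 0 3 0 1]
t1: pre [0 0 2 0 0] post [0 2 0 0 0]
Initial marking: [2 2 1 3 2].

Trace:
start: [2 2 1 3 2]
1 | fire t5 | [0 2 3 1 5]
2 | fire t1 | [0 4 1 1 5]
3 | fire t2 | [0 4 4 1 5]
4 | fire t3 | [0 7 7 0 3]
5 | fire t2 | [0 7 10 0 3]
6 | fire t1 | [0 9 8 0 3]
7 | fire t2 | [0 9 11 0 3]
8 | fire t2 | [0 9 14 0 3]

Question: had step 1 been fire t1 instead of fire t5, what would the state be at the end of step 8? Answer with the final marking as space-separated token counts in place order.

(re-executing from step 1 with the substitution; state before step 1: [2 2 1 3 2])
1 | fire t1 | [2 2 1 3 2]
2 | fire t1 | [2 2 1 3 2]
3 | fire t2 | [2 2 4 3 2]
4 | fire t3 | [2 5 7 2 0]
5 | fire t2 | [2 5 7 2 0]
6 | fire t1 | [2 7 5 2 0]
7 | fire t2 | [2 7 5 2 0]
8 | fire t2 | [2 7 5 2 0]

2 7 5 2 0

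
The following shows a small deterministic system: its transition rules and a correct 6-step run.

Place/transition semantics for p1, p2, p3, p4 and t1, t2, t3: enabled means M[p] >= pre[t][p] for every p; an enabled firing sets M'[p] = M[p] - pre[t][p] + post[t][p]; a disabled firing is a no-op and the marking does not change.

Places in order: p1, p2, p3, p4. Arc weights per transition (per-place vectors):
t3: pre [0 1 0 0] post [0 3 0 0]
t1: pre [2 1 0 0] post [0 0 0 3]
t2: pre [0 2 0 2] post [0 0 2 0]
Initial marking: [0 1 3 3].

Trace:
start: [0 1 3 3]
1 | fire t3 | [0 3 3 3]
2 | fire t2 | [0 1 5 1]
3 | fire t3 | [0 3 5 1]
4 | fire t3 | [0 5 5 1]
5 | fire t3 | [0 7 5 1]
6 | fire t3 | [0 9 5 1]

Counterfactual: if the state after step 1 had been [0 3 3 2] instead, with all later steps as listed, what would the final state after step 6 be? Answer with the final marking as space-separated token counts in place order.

0 9 5 0

state after step 1 := [0 3 3 2]
2 | fire t2 | [0 1 5 0]
3 | fire t3 | [0 3 5 0]
4 | fire t3 | [0 5 5 0]
5 | fire t3 | [0 7 5 0]
6 | fire t3 | [0 9 5 0]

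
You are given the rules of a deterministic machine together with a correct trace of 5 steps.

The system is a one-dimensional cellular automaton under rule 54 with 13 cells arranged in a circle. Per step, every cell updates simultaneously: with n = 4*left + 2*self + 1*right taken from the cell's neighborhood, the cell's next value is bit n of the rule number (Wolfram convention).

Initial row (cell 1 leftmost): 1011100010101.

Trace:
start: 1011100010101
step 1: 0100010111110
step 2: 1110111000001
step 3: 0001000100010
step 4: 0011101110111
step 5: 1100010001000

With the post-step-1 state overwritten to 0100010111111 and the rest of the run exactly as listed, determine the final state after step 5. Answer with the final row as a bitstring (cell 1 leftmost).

state after step 1 := 0100010111111
step 2: 1110111000000
step 3: 0001000100001
step 4: 1011101110011
step 5: 0100010001100

0100010001100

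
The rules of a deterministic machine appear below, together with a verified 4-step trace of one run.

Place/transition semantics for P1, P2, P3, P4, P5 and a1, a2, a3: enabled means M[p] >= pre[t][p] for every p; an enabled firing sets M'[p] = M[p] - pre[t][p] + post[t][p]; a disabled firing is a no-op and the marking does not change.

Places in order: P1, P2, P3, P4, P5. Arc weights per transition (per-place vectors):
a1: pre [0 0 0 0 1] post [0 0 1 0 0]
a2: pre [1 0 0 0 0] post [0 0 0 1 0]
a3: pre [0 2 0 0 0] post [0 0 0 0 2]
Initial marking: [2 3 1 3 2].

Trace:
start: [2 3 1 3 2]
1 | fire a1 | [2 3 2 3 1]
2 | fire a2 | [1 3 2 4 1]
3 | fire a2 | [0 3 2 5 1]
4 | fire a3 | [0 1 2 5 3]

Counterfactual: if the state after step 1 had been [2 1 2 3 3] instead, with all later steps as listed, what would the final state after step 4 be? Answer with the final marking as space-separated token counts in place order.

state after step 1 := [2 1 2 3 3]
2 | fire a2 | [1 1 2 4 3]
3 | fire a2 | [0 1 2 5 3]
4 | fire a3 | [0 1 2 5 3]

0 1 2 5 3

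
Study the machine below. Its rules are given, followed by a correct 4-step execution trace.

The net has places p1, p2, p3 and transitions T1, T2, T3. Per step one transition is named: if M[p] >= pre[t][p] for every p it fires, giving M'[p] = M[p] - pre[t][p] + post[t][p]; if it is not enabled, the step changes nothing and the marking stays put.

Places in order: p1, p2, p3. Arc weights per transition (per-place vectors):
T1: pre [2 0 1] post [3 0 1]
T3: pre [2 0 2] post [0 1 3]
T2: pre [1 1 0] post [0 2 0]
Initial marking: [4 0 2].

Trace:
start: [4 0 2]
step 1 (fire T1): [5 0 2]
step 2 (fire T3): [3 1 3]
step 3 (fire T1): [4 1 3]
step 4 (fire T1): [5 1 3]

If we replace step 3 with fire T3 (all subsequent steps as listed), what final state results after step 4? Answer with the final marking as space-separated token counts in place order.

1 2 4

(re-executing from step 3 with the substitution; state before step 3: [3 1 3])
step 3 (fire T3): [1 2 4]
step 4 (fire T1): [1 2 4]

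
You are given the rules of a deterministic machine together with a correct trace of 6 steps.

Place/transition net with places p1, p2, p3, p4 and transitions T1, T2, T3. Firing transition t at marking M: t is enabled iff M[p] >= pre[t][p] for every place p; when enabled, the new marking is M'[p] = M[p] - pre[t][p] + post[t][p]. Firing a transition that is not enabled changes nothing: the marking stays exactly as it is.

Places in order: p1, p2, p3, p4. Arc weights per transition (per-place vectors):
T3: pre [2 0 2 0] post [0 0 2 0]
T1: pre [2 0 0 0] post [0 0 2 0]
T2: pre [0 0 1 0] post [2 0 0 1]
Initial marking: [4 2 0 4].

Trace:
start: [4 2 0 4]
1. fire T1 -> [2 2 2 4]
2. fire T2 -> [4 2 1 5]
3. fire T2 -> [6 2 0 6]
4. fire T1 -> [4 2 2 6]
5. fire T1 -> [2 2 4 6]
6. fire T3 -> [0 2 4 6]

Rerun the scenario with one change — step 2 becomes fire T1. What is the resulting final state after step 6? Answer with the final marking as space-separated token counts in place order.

(re-executing from step 2 with the substitution; state before step 2: [2 2 2 4])
2. fire T1 -> [0 2 4 4]
3. fire T2 -> [2 2 3 5]
4. fire T1 -> [0 2 5 5]
5. fire T1 -> [0 2 5 5]
6. fire T3 -> [0 2 5 5]

0 2 5 5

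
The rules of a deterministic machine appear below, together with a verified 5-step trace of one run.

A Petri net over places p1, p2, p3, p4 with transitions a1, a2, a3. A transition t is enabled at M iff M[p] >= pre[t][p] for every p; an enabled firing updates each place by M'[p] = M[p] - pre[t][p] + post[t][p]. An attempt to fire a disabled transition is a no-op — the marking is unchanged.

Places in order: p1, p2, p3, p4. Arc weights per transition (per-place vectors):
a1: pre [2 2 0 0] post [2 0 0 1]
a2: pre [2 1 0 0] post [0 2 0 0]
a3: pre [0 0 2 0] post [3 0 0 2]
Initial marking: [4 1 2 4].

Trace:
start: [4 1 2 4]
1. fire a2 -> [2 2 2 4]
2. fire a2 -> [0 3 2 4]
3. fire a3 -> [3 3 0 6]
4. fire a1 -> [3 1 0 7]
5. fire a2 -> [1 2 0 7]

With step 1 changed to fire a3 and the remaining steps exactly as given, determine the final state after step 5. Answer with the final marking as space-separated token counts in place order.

5 0 0 7

(re-executing from step 1 with the substitution; state before step 1: [4 1 2 4])
1. fire a3 -> [7 1 0 6]
2. fire a2 -> [5 2 0 6]
3. fire a3 -> [5 2 0 6]
4. fire a1 -> [5 0 0 7]
5. fire a2 -> [5 0 0 7]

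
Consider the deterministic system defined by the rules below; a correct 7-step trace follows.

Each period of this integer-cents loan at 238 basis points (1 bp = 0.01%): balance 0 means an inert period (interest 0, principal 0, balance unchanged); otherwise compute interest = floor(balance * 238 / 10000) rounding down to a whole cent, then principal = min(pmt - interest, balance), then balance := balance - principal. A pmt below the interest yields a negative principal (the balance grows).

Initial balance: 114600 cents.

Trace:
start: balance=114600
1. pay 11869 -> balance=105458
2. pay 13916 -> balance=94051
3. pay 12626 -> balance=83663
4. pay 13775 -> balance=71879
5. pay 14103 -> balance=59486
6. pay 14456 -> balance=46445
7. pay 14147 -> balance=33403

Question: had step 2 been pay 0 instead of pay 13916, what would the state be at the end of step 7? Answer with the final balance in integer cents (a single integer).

(re-executing from step 2 with the substitution; state before step 2: balance=105458)
2. pay 0 -> balance=107967
3. pay 12626 -> balance=97910
4. pay 13775 -> balance=86465
5. pay 14103 -> balance=74419
6. pay 14456 -> balance=61734
7. pay 14147 -> balance=49056

49056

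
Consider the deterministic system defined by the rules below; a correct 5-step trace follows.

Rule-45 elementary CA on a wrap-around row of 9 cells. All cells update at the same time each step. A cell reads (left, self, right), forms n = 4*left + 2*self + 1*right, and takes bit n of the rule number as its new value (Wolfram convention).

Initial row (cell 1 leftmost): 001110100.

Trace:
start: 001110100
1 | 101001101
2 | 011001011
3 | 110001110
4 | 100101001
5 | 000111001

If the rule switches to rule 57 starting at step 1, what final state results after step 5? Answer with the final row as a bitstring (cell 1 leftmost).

(re-executing steps 1..5 under rule 57; state before step 1: 001110100)
1 | 101001011
2 | 010100110
3 | 001010101
4 | 100101010
5 | 010010101

010010101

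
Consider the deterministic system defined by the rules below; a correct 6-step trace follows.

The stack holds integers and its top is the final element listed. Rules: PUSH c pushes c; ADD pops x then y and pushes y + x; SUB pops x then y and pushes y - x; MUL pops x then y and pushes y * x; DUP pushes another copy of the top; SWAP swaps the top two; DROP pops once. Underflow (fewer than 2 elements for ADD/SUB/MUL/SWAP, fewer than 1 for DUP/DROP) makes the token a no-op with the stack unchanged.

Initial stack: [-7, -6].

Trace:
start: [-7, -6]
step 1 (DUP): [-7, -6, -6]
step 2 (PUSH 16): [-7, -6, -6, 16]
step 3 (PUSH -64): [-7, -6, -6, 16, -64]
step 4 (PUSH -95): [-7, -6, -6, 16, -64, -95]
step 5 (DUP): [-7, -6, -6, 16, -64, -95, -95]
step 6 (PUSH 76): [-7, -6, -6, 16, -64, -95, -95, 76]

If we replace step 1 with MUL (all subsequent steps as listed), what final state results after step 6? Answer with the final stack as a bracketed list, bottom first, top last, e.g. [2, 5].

(re-executing from step 1 with the substitution; state before step 1: [-7, -6])
step 1 (MUL): [42]
step 2 (PUSH 16): [42, 16]
step 3 (PUSH -64): [42, 16, -64]
step 4 (PUSH -95): [42, 16, -64, -95]
step 5 (DUP): [42, 16, -64, -95, -95]
step 6 (PUSH 76): [42, 16, -64, -95, -95, 76]

[42, 16, -64, -95, -95, 76]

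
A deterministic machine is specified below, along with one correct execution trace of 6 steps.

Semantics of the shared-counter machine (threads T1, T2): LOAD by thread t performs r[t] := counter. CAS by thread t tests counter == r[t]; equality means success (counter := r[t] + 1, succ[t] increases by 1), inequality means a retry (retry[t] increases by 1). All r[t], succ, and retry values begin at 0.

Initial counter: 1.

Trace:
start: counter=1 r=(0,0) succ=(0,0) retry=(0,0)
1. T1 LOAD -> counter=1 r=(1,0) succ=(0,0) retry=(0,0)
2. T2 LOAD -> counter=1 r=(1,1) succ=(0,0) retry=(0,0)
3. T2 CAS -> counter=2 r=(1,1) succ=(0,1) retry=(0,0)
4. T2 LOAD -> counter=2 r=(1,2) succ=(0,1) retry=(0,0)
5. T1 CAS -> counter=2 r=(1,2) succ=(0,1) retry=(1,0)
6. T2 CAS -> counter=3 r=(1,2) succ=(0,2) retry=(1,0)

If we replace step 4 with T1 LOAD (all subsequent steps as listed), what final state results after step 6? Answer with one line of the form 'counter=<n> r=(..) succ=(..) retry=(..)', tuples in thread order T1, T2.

counter=3 r=(2,1) succ=(1,1) retry=(0,1)

(re-executing from step 4 with the substitution; state before step 4: counter=2 r=(1,1) succ=(0,1) retry=(0,0))
4. T1 LOAD -> counter=2 r=(2,1) succ=(0,1) retry=(0,0)
5. T1 CAS -> counter=3 r=(2,1) succ=(1,1) retry=(0,0)
6. T2 CAS -> counter=3 r=(2,1) succ=(1,1) retry=(0,1)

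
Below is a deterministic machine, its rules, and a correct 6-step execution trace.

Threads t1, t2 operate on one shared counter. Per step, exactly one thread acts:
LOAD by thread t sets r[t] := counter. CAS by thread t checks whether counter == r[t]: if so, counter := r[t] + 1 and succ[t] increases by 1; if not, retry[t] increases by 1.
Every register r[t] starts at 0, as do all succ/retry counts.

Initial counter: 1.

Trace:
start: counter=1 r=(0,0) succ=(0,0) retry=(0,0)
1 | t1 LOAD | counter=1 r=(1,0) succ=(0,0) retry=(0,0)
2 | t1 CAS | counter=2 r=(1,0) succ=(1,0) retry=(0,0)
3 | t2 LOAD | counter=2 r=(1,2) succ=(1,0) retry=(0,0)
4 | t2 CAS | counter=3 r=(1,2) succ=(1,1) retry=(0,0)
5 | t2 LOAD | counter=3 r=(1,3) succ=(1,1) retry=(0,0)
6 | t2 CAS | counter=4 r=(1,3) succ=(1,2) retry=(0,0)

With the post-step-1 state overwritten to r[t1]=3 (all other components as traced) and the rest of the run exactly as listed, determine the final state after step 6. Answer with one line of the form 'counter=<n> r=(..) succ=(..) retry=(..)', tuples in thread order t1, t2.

state after step 1 := counter=1 r=(3,0) succ=(0,0) retry=(0,0)
2 | t1 CAS | counter=1 r=(3,0) succ=(0,0) retry=(1,0)
3 | t2 LOAD | counter=1 r=(3,1) succ=(0,0) retry=(1,0)
4 | t2 CAS | counter=2 r=(3,1) succ=(0,1) retry=(1,0)
5 | t2 LOAD | counter=2 r=(3,2) succ=(0,1) retry=(1,0)
6 | t2 CAS | counter=3 r=(3,2) succ=(0,2) retry=(1,0)

counter=3 r=(3,2) succ=(0,2) retry=(1,0)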